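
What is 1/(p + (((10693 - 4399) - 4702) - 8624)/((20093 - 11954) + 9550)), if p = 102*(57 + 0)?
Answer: 17689/102836814 ≈ 0.00017201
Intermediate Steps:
p = 5814 (p = 102*57 = 5814)
1/(p + (((10693 - 4399) - 4702) - 8624)/((20093 - 11954) + 9550)) = 1/(5814 + (((10693 - 4399) - 4702) - 8624)/((20093 - 11954) + 9550)) = 1/(5814 + ((6294 - 4702) - 8624)/(8139 + 9550)) = 1/(5814 + (1592 - 8624)/17689) = 1/(5814 - 7032*1/17689) = 1/(5814 - 7032/17689) = 1/(102836814/17689) = 17689/102836814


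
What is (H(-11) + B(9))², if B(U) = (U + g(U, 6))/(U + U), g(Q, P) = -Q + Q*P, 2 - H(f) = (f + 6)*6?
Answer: 1225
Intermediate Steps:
H(f) = -34 - 6*f (H(f) = 2 - (f + 6)*6 = 2 - (6 + f)*6 = 2 - (36 + 6*f) = 2 + (-36 - 6*f) = -34 - 6*f)
g(Q, P) = -Q + P*Q
B(U) = 3 (B(U) = (U + U*(-1 + 6))/(U + U) = (U + U*5)/((2*U)) = (U + 5*U)*(1/(2*U)) = (6*U)*(1/(2*U)) = 3)
(H(-11) + B(9))² = ((-34 - 6*(-11)) + 3)² = ((-34 + 66) + 3)² = (32 + 3)² = 35² = 1225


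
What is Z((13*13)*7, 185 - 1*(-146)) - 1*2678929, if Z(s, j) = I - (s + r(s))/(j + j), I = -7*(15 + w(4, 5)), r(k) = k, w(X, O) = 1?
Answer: -886763754/331 ≈ -2.6790e+6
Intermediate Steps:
I = -112 (I = -7*(15 + 1) = -7*16 = -112)
Z(s, j) = -112 - s/j (Z(s, j) = -112 - (s + s)/(j + j) = -112 - 2*s/(2*j) = -112 - 2*s*1/(2*j) = -112 - s/j)
Z((13*13)*7, 185 - 1*(-146)) - 1*2678929 = (-112 - (13*13)*7/(185 - 1*(-146))) - 1*2678929 = (-112 - 169*7/(185 + 146)) - 2678929 = (-112 - 1*1183/331) - 2678929 = (-112 - 1*1183*1/331) - 2678929 = (-112 - 1183/331) - 2678929 = -38255/331 - 2678929 = -886763754/331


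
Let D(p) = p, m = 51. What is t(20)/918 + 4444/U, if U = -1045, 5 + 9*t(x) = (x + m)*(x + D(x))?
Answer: -37883/9690 ≈ -3.9095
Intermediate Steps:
t(x) = -5/9 + 2*x*(51 + x)/9 (t(x) = -5/9 + ((x + 51)*(x + x))/9 = -5/9 + ((51 + x)*(2*x))/9 = -5/9 + (2*x*(51 + x))/9 = -5/9 + 2*x*(51 + x)/9)
t(20)/918 + 4444/U = (-5/9 + (2/9)*20² + (34/3)*20)/918 + 4444/(-1045) = (-5/9 + (2/9)*400 + 680/3)*(1/918) + 4444*(-1/1045) = (-5/9 + 800/9 + 680/3)*(1/918) - 404/95 = 315*(1/918) - 404/95 = 35/102 - 404/95 = -37883/9690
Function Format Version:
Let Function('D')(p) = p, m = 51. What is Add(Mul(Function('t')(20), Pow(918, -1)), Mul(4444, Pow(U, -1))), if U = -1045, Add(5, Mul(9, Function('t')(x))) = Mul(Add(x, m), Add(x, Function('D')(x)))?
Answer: Rational(-37883, 9690) ≈ -3.9095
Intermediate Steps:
Function('t')(x) = Add(Rational(-5, 9), Mul(Rational(2, 9), x, Add(51, x))) (Function('t')(x) = Add(Rational(-5, 9), Mul(Rational(1, 9), Mul(Add(x, 51), Add(x, x)))) = Add(Rational(-5, 9), Mul(Rational(1, 9), Mul(Add(51, x), Mul(2, x)))) = Add(Rational(-5, 9), Mul(Rational(1, 9), Mul(2, x, Add(51, x)))) = Add(Rational(-5, 9), Mul(Rational(2, 9), x, Add(51, x))))
Add(Mul(Function('t')(20), Pow(918, -1)), Mul(4444, Pow(U, -1))) = Add(Mul(Add(Rational(-5, 9), Mul(Rational(2, 9), Pow(20, 2)), Mul(Rational(34, 3), 20)), Pow(918, -1)), Mul(4444, Pow(-1045, -1))) = Add(Mul(Add(Rational(-5, 9), Mul(Rational(2, 9), 400), Rational(680, 3)), Rational(1, 918)), Mul(4444, Rational(-1, 1045))) = Add(Mul(Add(Rational(-5, 9), Rational(800, 9), Rational(680, 3)), Rational(1, 918)), Rational(-404, 95)) = Add(Mul(315, Rational(1, 918)), Rational(-404, 95)) = Add(Rational(35, 102), Rational(-404, 95)) = Rational(-37883, 9690)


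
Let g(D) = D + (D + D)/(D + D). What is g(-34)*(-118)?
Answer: 3894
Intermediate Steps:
g(D) = 1 + D (g(D) = D + (2*D)/((2*D)) = D + (2*D)*(1/(2*D)) = D + 1 = 1 + D)
g(-34)*(-118) = (1 - 34)*(-118) = -33*(-118) = 3894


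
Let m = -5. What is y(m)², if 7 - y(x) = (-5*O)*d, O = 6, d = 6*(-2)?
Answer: 124609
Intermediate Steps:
d = -12
y(x) = -353 (y(x) = 7 - (-5*6)*(-12) = 7 - (-30)*(-12) = 7 - 1*360 = 7 - 360 = -353)
y(m)² = (-353)² = 124609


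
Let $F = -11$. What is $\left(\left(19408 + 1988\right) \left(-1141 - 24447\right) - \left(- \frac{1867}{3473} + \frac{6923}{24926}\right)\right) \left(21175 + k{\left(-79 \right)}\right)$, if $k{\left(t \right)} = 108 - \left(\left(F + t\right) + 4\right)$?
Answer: $- \frac{1012769244000374997129}{86567998} \approx -1.1699 \cdot 10^{13}$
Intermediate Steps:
$k{\left(t \right)} = 115 - t$ ($k{\left(t \right)} = 108 - \left(\left(-11 + t\right) + 4\right) = 108 - \left(-7 + t\right) = 115 - t$)
$\left(\left(19408 + 1988\right) \left(-1141 - 24447\right) - \left(- \frac{1867}{3473} + \frac{6923}{24926}\right)\right) \left(21175 + k{\left(-79 \right)}\right) = \left(\left(19408 + 1988\right) \left(-1141 - 24447\right) - \left(- \frac{1867}{3473} + \frac{6923}{24926}\right)\right) \left(21175 + \left(115 - -79\right)\right) = \left(21396 \left(-25588\right) - - \frac{22493263}{86567998}\right) \left(21175 + \left(115 + 79\right)\right) = \left(-547480848 + \left(- \frac{6923}{24926} + \frac{1867}{3473}\right)\right) \left(21175 + 194\right) = \left(-547480848 + \frac{22493263}{86567998}\right) 21369 = \left(- \frac{47394320932209041}{86567998}\right) 21369 = - \frac{1012769244000374997129}{86567998}$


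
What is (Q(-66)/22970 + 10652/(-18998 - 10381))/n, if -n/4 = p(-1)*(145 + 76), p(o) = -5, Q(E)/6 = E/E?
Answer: -122250083/1491386742300 ≈ -8.1971e-5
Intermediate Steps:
Q(E) = 6 (Q(E) = 6*(E/E) = 6*1 = 6)
n = 4420 (n = -(-20)*(145 + 76) = -(-20)*221 = -4*(-1105) = 4420)
(Q(-66)/22970 + 10652/(-18998 - 10381))/n = (6/22970 + 10652/(-18998 - 10381))/4420 = (6*(1/22970) + 10652/(-29379))*(1/4420) = (3/11485 + 10652*(-1/29379))*(1/4420) = (3/11485 - 10652/29379)*(1/4420) = -122250083/337417815*1/4420 = -122250083/1491386742300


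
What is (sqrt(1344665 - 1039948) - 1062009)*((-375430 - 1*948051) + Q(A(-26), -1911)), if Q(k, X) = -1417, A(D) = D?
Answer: 1407053600082 - 1324898*sqrt(304717) ≈ 1.4063e+12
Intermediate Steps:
(sqrt(1344665 - 1039948) - 1062009)*((-375430 - 1*948051) + Q(A(-26), -1911)) = (sqrt(1344665 - 1039948) - 1062009)*((-375430 - 1*948051) - 1417) = (sqrt(304717) - 1062009)*((-375430 - 948051) - 1417) = (-1062009 + sqrt(304717))*(-1323481 - 1417) = (-1062009 + sqrt(304717))*(-1324898) = 1407053600082 - 1324898*sqrt(304717)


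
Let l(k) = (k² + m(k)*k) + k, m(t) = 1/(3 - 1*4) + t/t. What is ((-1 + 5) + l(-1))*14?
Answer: 56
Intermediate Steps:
m(t) = 0 (m(t) = 1/(3 - 4) + 1 = 1/(-1) + 1 = 1*(-1) + 1 = -1 + 1 = 0)
l(k) = k + k² (l(k) = (k² + 0*k) + k = (k² + 0) + k = k² + k = k + k²)
((-1 + 5) + l(-1))*14 = ((-1 + 5) - (1 - 1))*14 = (4 - 1*0)*14 = (4 + 0)*14 = 4*14 = 56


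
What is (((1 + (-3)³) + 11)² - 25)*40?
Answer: 8000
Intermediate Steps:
(((1 + (-3)³) + 11)² - 25)*40 = (((1 - 27) + 11)² - 25)*40 = ((-26 + 11)² - 25)*40 = ((-15)² - 25)*40 = (225 - 25)*40 = 200*40 = 8000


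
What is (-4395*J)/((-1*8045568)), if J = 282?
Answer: 68855/446976 ≈ 0.15405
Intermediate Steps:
(-4395*J)/((-1*8045568)) = (-4395*282)/((-1*8045568)) = -1239390/(-8045568) = -1239390*(-1/8045568) = 68855/446976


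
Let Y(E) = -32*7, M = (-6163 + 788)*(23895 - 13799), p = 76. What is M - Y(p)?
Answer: -54265776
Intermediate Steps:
M = -54266000 (M = -5375*10096 = -54266000)
Y(E) = -224
M - Y(p) = -54266000 - 1*(-224) = -54266000 + 224 = -54265776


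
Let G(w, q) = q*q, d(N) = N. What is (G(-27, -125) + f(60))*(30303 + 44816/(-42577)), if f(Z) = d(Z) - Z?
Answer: 20158843984375/42577 ≈ 4.7347e+8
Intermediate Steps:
f(Z) = 0 (f(Z) = Z - Z = 0)
G(w, q) = q²
(G(-27, -125) + f(60))*(30303 + 44816/(-42577)) = ((-125)² + 0)*(30303 + 44816/(-42577)) = (15625 + 0)*(30303 + 44816*(-1/42577)) = 15625*(30303 - 44816/42577) = 15625*(1290166015/42577) = 20158843984375/42577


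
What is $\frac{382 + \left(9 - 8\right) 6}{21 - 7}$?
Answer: $\frac{194}{7} \approx 27.714$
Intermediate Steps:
$\frac{382 + \left(9 - 8\right) 6}{21 - 7} = \frac{382 + 1 \cdot 6}{14} = \left(382 + 6\right) \frac{1}{14} = 388 \cdot \frac{1}{14} = \frac{194}{7}$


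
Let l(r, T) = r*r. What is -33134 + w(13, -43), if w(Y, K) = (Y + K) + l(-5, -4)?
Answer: -33139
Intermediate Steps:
l(r, T) = r²
w(Y, K) = 25 + K + Y (w(Y, K) = (Y + K) + (-5)² = (K + Y) + 25 = 25 + K + Y)
-33134 + w(13, -43) = -33134 + (25 - 43 + 13) = -33134 - 5 = -33139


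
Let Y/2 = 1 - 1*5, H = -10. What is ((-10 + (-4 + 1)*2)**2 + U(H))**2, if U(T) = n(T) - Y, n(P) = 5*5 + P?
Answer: 77841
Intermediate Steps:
Y = -8 (Y = 2*(1 - 1*5) = 2*(1 - 5) = 2*(-4) = -8)
n(P) = 25 + P
U(T) = 33 + T (U(T) = (25 + T) - 1*(-8) = (25 + T) + 8 = 33 + T)
((-10 + (-4 + 1)*2)**2 + U(H))**2 = ((-10 + (-4 + 1)*2)**2 + (33 - 10))**2 = ((-10 - 3*2)**2 + 23)**2 = ((-10 - 6)**2 + 23)**2 = ((-16)**2 + 23)**2 = (256 + 23)**2 = 279**2 = 77841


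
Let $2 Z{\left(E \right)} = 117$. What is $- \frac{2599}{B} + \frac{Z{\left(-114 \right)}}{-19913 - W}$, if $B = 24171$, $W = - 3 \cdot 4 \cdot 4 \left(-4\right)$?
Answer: $- \frac{107333797}{971915910} \approx -0.11044$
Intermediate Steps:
$Z{\left(E \right)} = \frac{117}{2}$ ($Z{\left(E \right)} = \frac{1}{2} \cdot 117 = \frac{117}{2}$)
$W = 192$ ($W = \left(-3\right) 16 \left(-4\right) = \left(-48\right) \left(-4\right) = 192$)
$- \frac{2599}{B} + \frac{Z{\left(-114 \right)}}{-19913 - W} = - \frac{2599}{24171} + \frac{117}{2 \left(-19913 - 192\right)} = \left(-2599\right) \frac{1}{24171} + \frac{117}{2 \left(-19913 - 192\right)} = - \frac{2599}{24171} + \frac{117}{2 \left(-20105\right)} = - \frac{2599}{24171} + \frac{117}{2} \left(- \frac{1}{20105}\right) = - \frac{2599}{24171} - \frac{117}{40210} = - \frac{107333797}{971915910}$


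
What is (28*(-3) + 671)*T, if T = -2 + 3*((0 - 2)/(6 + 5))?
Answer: -16436/11 ≈ -1494.2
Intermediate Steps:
T = -28/11 (T = -2 + 3*(-2/11) = -2 - 6/11 = -28/11 ≈ -2.5455)
(28*(-3) + 671)*T = (28*(-3) + 671)*(-28/11) = (-84 + 671)*(-28/11) = 587*(-28/11) = -16436/11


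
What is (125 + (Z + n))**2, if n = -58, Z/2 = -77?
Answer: 7569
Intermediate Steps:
Z = -154 (Z = 2*(-77) = -154)
(125 + (Z + n))**2 = (125 + (-154 - 58))**2 = (125 - 212)**2 = (-87)**2 = 7569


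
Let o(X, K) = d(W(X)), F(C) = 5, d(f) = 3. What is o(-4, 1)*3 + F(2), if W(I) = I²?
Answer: 14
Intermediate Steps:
o(X, K) = 3
o(-4, 1)*3 + F(2) = 3*3 + 5 = 9 + 5 = 14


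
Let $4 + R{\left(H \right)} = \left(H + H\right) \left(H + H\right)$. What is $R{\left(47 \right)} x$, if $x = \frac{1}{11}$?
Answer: $\frac{8832}{11} \approx 802.91$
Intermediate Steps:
$x = \frac{1}{11} \approx 0.090909$
$R{\left(H \right)} = -4 + 4 H^{2}$ ($R{\left(H \right)} = -4 + \left(H + H\right) \left(H + H\right) = -4 + 2 H 2 H = -4 + 4 H^{2}$)
$R{\left(47 \right)} x = \left(-4 + 4 \cdot 47^{2}\right) \frac{1}{11} = \left(-4 + 4 \cdot 2209\right) \frac{1}{11} = \left(-4 + 8836\right) \frac{1}{11} = 8832 \cdot \frac{1}{11} = \frac{8832}{11}$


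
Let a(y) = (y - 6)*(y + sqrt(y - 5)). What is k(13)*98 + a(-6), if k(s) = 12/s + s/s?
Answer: 3386/13 - 12*I*sqrt(11) ≈ 260.46 - 39.799*I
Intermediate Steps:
k(s) = 1 + 12/s (k(s) = 12/s + 1 = 1 + 12/s)
a(y) = (-6 + y)*(y + sqrt(-5 + y))
k(13)*98 + a(-6) = ((12 + 13)/13)*98 + ((-6)**2 - 6*(-6) - 6*sqrt(-5 - 6) - 6*sqrt(-5 - 6)) = ((1/13)*25)*98 + (36 + 36 - 6*I*sqrt(11) - 6*I*sqrt(11)) = (25/13)*98 + (36 + 36 - 6*I*sqrt(11) - 6*I*sqrt(11)) = 2450/13 + (36 + 36 - 6*I*sqrt(11) - 6*I*sqrt(11)) = 2450/13 + (72 - 12*I*sqrt(11)) = 3386/13 - 12*I*sqrt(11)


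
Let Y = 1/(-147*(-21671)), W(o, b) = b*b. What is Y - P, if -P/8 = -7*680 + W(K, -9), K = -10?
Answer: -119244764183/3185637 ≈ -37432.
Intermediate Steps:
W(o, b) = b**2
P = 37432 (P = -8*(-7*680 + (-9)**2) = -8*(-4760 + 81) = -8*(-4679) = 37432)
Y = 1/3185637 ≈ 3.1391e-7
Y - P = 1/3185637 - 1*37432 = 1/3185637 - 37432 = -119244764183/3185637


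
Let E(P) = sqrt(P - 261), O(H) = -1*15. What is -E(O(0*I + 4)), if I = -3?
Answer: -2*I*sqrt(69) ≈ -16.613*I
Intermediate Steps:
O(H) = -15
E(P) = sqrt(-261 + P)
-E(O(0*I + 4)) = -sqrt(-261 - 15) = -sqrt(-276) = -2*I*sqrt(69)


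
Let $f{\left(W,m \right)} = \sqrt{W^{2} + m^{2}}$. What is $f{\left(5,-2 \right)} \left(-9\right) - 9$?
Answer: $-9 - 9 \sqrt{29} \approx -57.466$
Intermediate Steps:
$f{\left(5,-2 \right)} \left(-9\right) - 9 = \sqrt{5^{2} + \left(-2\right)^{2}} \left(-9\right) - 9 = \sqrt{25 + 4} \left(-9\right) - 9 = \sqrt{29} \left(-9\right) - 9 = - 9 \sqrt{29} - 9 = -9 - 9 \sqrt{29}$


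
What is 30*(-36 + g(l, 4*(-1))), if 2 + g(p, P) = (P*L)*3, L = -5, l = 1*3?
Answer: 660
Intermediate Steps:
l = 3
g(p, P) = -2 - 15*P (g(p, P) = -2 + (P*(-5))*3 = -2 - 5*P*3 = -2 - 15*P)
30*(-36 + g(l, 4*(-1))) = 30*(-36 + (-2 - 60*(-1))) = 30*(-36 + (-2 - 15*(-4))) = 30*(-36 + (-2 + 60)) = 30*(-36 + 58) = 30*22 = 660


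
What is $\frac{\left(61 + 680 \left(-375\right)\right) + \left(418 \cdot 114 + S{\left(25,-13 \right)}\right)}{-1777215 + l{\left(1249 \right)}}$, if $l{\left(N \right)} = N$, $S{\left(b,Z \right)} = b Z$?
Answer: $\frac{103806}{887983} \approx 0.1169$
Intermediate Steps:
$S{\left(b,Z \right)} = Z b$
$\frac{\left(61 + 680 \left(-375\right)\right) + \left(418 \cdot 114 + S{\left(25,-13 \right)}\right)}{-1777215 + l{\left(1249 \right)}} = \frac{\left(61 + 680 \left(-375\right)\right) + \left(418 \cdot 114 - 325\right)}{-1777215 + 1249} = \frac{\left(61 - 255000\right) + \left(47652 - 325\right)}{-1775966} = \left(-254939 + 47327\right) \left(- \frac{1}{1775966}\right) = \left(-207612\right) \left(- \frac{1}{1775966}\right) = \frac{103806}{887983}$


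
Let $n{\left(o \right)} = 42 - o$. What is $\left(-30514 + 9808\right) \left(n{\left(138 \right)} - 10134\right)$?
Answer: $211822380$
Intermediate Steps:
$\left(-30514 + 9808\right) \left(n{\left(138 \right)} - 10134\right) = \left(-30514 + 9808\right) \left(\left(42 - 138\right) - 10134\right) = - 20706 \left(\left(42 - 138\right) - 10134\right) = - 20706 \left(-96 - 10134\right) = \left(-20706\right) \left(-10230\right) = 211822380$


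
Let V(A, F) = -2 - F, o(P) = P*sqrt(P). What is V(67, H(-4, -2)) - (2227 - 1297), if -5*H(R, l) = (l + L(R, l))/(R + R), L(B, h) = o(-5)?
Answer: -18639/20 + I*sqrt(5)/8 ≈ -931.95 + 0.27951*I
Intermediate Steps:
o(P) = P**(3/2)
L(B, h) = -5*I*sqrt(5) (L(B, h) = (-5)**(3/2) = -5*I*sqrt(5))
H(R, l) = -(l - 5*I*sqrt(5))/(10*R) (H(R, l) = -(l - 5*I*sqrt(5))/(5*(R + R)) = -(l - 5*I*sqrt(5))/(5*(2*R)) = -(l - 5*I*sqrt(5))*1/(2*R)/5 = -(l - 5*I*sqrt(5))/(10*R))
V(67, H(-4, -2)) - (2227 - 1297) = (-2 - (-1*(-2) + 5*I*sqrt(5))/(10*(-4))) - (2227 - 1297) = (-2 - (-1)*(2 + 5*I*sqrt(5))/(10*4)) - 1*930 = (-2 - (-1/20 - I*sqrt(5)/8)) - 930 = (-2 + (1/20 + I*sqrt(5)/8)) - 930 = (-39/20 + I*sqrt(5)/8) - 930 = -18639/20 + I*sqrt(5)/8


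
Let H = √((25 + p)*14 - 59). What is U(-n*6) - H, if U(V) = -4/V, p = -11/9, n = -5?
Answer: -2/15 - √2465/3 ≈ -16.683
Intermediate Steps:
p = -11/9 (p = -11*⅑ = -11/9 ≈ -1.2222)
H = √2465/3 (H = √((25 - 11/9)*14 - 59) = √((214/9)*14 - 59) = √(2996/9 - 59) = √(2465/9) = √2465/3 ≈ 16.550)
U(-n*6) - H = -4/(-1*(-5)*6) - √2465/3 = -4/(5*6) - √2465/3 = -4/30 - √2465/3 = -4*1/30 - √2465/3 = -2/15 - √2465/3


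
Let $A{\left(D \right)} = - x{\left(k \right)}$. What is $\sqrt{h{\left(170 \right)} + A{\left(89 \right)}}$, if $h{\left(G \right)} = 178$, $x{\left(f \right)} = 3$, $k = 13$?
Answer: $5 \sqrt{7} \approx 13.229$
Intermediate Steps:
$A{\left(D \right)} = -3$ ($A{\left(D \right)} = \left(-1\right) 3 = -3$)
$\sqrt{h{\left(170 \right)} + A{\left(89 \right)}} = \sqrt{178 - 3} = \sqrt{175} = 5 \sqrt{7}$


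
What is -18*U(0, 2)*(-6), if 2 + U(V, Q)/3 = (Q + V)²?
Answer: 648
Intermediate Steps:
U(V, Q) = -6 + 3*(Q + V)²
-18*U(0, 2)*(-6) = -18*(-6 + 3*(2 + 0)²)*(-6) = -18*(-6 + 3*2²)*(-6) = -18*(-6 + 3*4)*(-6) = -18*(-6 + 12)*(-6) = -18*6*(-6) = -108*(-6) = 648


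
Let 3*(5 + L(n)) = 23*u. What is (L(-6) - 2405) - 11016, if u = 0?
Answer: -13426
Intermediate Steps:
L(n) = -5 (L(n) = -5 + (23*0)/3 = -5 + (1/3)*0 = -5 + 0 = -5)
(L(-6) - 2405) - 11016 = (-5 - 2405) - 11016 = -2410 - 11016 = -13426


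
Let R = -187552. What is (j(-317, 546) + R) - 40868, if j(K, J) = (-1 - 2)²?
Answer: -228411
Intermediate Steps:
j(K, J) = 9 (j(K, J) = (-3)² = 9)
(j(-317, 546) + R) - 40868 = (9 - 187552) - 40868 = -187543 - 40868 = -228411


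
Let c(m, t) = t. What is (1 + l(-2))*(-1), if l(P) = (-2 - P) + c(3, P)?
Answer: 1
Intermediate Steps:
l(P) = -2 (l(P) = (-2 - P) + P = -2)
(1 + l(-2))*(-1) = (1 - 2)*(-1) = -1*(-1) = 1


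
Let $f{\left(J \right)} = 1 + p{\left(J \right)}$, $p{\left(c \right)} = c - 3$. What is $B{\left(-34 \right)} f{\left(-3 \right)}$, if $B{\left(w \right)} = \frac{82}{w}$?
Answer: $\frac{205}{17} \approx 12.059$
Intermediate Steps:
$p{\left(c \right)} = -3 + c$ ($p{\left(c \right)} = c - 3 = -3 + c$)
$f{\left(J \right)} = -2 + J$ ($f{\left(J \right)} = 1 + \left(-3 + J\right) = -2 + J$)
$B{\left(-34 \right)} f{\left(-3 \right)} = \frac{82}{-34} \left(-2 - 3\right) = 82 \left(- \frac{1}{34}\right) \left(-5\right) = \left(- \frac{41}{17}\right) \left(-5\right) = \frac{205}{17}$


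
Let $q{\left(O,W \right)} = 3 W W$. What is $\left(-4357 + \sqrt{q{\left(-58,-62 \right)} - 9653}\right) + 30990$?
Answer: $26633 + \sqrt{1879} \approx 26676.0$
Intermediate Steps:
$q{\left(O,W \right)} = 3 W^{2}$
$\left(-4357 + \sqrt{q{\left(-58,-62 \right)} - 9653}\right) + 30990 = \left(-4357 + \sqrt{3 \left(-62\right)^{2} - 9653}\right) + 30990 = \left(-4357 + \sqrt{3 \cdot 3844 - 9653}\right) + 30990 = \left(-4357 + \sqrt{11532 - 9653}\right) + 30990 = \left(-4357 + \sqrt{1879}\right) + 30990 = 26633 + \sqrt{1879}$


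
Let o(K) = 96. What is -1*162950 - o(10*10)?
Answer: -163046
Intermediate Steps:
-1*162950 - o(10*10) = -1*162950 - 1*96 = -162950 - 96 = -163046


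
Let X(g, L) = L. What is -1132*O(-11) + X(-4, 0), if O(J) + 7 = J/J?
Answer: 6792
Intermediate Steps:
O(J) = -6 (O(J) = -7 + J/J = -7 + 1 = -6)
-1132*O(-11) + X(-4, 0) = -1132*(-6) + 0 = 6792 + 0 = 6792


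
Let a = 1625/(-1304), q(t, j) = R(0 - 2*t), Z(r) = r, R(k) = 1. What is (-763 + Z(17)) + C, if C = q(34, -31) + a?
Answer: -973105/1304 ≈ -746.25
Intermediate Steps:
q(t, j) = 1
a = -1625/1304 (a = 1625*(-1/1304) = -1625/1304 ≈ -1.2462)
C = -321/1304 (C = 1 - 1625/1304 = -321/1304 ≈ -0.24617)
(-763 + Z(17)) + C = (-763 + 17) - 321/1304 = -746 - 321/1304 = -973105/1304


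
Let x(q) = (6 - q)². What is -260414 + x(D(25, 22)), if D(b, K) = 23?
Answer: -260125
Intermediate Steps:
-260414 + x(D(25, 22)) = -260414 + (-6 + 23)² = -260414 + 17² = -260414 + 289 = -260125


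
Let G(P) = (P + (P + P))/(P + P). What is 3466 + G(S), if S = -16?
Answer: 6935/2 ≈ 3467.5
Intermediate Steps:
G(P) = 3/2 (G(P) = (P + 2*P)/((2*P)) = (3*P)*(1/(2*P)) = 3/2)
3466 + G(S) = 3466 + 3/2 = 6935/2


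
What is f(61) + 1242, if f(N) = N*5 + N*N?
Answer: 5268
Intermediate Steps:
f(N) = N² + 5*N (f(N) = 5*N + N² = N² + 5*N)
f(61) + 1242 = 61*(5 + 61) + 1242 = 61*66 + 1242 = 4026 + 1242 = 5268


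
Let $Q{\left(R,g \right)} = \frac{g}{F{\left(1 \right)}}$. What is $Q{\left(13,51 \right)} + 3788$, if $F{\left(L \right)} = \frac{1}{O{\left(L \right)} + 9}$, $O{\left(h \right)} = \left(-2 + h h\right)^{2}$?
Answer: $4298$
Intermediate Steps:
$O{\left(h \right)} = \left(-2 + h^{2}\right)^{2}$
$F{\left(L \right)} = \frac{1}{9 + \left(-2 + L^{2}\right)^{2}}$ ($F{\left(L \right)} = \frac{1}{\left(-2 + L^{2}\right)^{2} + 9} = \frac{1}{9 + \left(-2 + L^{2}\right)^{2}}$)
$Q{\left(R,g \right)} = 10 g$ ($Q{\left(R,g \right)} = \frac{g}{\frac{1}{9 + \left(-2 + 1^{2}\right)^{2}}} = \frac{g}{\frac{1}{9 + \left(-2 + 1\right)^{2}}} = \frac{g}{\frac{1}{9 + \left(-1\right)^{2}}} = \frac{g}{\frac{1}{9 + 1}} = \frac{g}{\frac{1}{10}} = g \frac{1}{\frac{1}{10}} = g 10 = 10 g$)
$Q{\left(13,51 \right)} + 3788 = 10 \cdot 51 + 3788 = 510 + 3788 = 4298$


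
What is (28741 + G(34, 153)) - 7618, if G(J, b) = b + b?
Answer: 21429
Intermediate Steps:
G(J, b) = 2*b
(28741 + G(34, 153)) - 7618 = (28741 + 2*153) - 7618 = (28741 + 306) - 7618 = 29047 - 7618 = 21429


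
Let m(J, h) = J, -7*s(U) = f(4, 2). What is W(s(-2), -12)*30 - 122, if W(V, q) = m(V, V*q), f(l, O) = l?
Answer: -974/7 ≈ -139.14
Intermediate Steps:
s(U) = -4/7 (s(U) = -⅐*4 = -4/7)
W(V, q) = V
W(s(-2), -12)*30 - 122 = -4/7*30 - 122 = -120/7 - 122 = -974/7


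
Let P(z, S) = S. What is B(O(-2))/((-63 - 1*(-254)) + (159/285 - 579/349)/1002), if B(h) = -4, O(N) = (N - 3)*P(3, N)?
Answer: -66442620/3172616851 ≈ -0.020943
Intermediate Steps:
O(N) = N*(-3 + N) (O(N) = (N - 3)*N = (-3 + N)*N = N*(-3 + N))
B(O(-2))/((-63 - 1*(-254)) + (159/285 - 579/349)/1002) = -4/((-63 - 1*(-254)) + (159/285 - 579/349)/1002) = -4/((-63 + 254) + (159*(1/285) - 579*1/349)*(1/1002)) = -4/(191 + (53/95 - 579/349)*(1/1002)) = -4/(191 - 36508/33155*1/1002) = -4/(191 - 18254/16610655) = -4/(3172616851/16610655) = (16610655/3172616851)*(-4) = -66442620/3172616851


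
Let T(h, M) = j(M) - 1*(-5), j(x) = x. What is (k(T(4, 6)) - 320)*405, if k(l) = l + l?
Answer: -120690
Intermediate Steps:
T(h, M) = 5 + M (T(h, M) = M - 1*(-5) = M + 5 = 5 + M)
k(l) = 2*l
(k(T(4, 6)) - 320)*405 = (2*(5 + 6) - 320)*405 = (2*11 - 320)*405 = (22 - 320)*405 = -298*405 = -120690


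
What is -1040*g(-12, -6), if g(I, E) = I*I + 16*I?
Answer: 49920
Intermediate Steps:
g(I, E) = I² + 16*I
-1040*g(-12, -6) = -(-12480)*(16 - 12) = -(-12480)*4 = -1040*(-48) = 49920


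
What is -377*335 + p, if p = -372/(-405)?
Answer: -17049701/135 ≈ -1.2629e+5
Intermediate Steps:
p = 124/135 (p = -372*(-1/405) = 124/135 ≈ 0.91852)
-377*335 + p = -377*335 + 124/135 = -126295 + 124/135 = -17049701/135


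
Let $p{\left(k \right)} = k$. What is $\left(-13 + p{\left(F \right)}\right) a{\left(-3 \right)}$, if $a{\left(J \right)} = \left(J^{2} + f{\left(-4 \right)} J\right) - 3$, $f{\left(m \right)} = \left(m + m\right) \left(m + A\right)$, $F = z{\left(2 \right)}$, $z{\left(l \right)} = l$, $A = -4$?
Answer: $2046$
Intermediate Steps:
$F = 2$
$f{\left(m \right)} = 2 m \left(-4 + m\right)$ ($f{\left(m \right)} = \left(m + m\right) \left(m - 4\right) = 2 m \left(-4 + m\right)$)
$a{\left(J \right)} = -3 + J^{2} + 64 J$ ($a{\left(J \right)} = \left(J^{2} + 2 \left(-4\right) \left(-4 - 4\right) J\right) - 3 = \left(J^{2} + 2 \left(-4\right) \left(-8\right) J\right) - 3 = \left(J^{2} + 64 J\right) - 3 = -3 + J^{2} + 64 J$)
$\left(-13 + p{\left(F \right)}\right) a{\left(-3 \right)} = \left(-13 + 2\right) \left(-3 + \left(-3\right)^{2} + 64 \left(-3\right)\right) = - 11 \left(-3 + 9 - 192\right) = \left(-11\right) \left(-186\right) = 2046$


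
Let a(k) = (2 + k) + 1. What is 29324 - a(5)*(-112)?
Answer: 30220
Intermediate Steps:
a(k) = 3 + k
29324 - a(5)*(-112) = 29324 - (3 + 5)*(-112) = 29324 - 8*(-112) = 29324 - 1*(-896) = 29324 + 896 = 30220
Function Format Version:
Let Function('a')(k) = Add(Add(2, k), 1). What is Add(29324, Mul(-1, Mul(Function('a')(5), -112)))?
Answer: 30220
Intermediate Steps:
Function('a')(k) = Add(3, k)
Add(29324, Mul(-1, Mul(Function('a')(5), -112))) = Add(29324, Mul(-1, Mul(Add(3, 5), -112))) = Add(29324, Mul(-1, Mul(8, -112))) = Add(29324, Mul(-1, -896)) = Add(29324, 896) = 30220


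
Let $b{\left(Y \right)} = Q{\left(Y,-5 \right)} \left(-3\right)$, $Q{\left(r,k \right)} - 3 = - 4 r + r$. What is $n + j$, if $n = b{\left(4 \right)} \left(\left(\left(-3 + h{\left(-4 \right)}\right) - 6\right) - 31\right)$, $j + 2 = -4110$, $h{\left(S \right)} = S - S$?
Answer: $-5192$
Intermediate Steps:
$h{\left(S \right)} = 0$
$Q{\left(r,k \right)} = 3 - 3 r$ ($Q{\left(r,k \right)} = 3 + \left(- 4 r + r\right) = 3 - 3 r$)
$j = -4112$ ($j = -2 - 4110 = -4112$)
$b{\left(Y \right)} = -9 + 9 Y$ ($b{\left(Y \right)} = \left(3 - 3 Y\right) \left(-3\right) = -9 + 9 Y$)
$n = -1080$ ($n = \left(-9 + 9 \cdot 4\right) \left(\left(\left(-3 + 0\right) - 6\right) - 31\right) = \left(-9 + 36\right) \left(\left(-3 - 6\right) - 31\right) = 27 \left(-9 - 31\right) = 27 \left(-40\right) = -1080$)
$n + j = -1080 - 4112 = -5192$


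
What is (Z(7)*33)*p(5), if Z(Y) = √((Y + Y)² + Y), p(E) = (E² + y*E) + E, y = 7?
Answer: 2145*√203 ≈ 30562.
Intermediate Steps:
p(E) = E² + 8*E (p(E) = (E² + 7*E) + E = E² + 8*E)
Z(Y) = √(Y + 4*Y²) (Z(Y) = √((2*Y)² + Y) = √(4*Y² + Y) = √(Y + 4*Y²))
(Z(7)*33)*p(5) = (√(7*(1 + 4*7))*33)*(5*(8 + 5)) = (√(7*(1 + 28))*33)*(5*13) = (√(7*29)*33)*65 = (√203*33)*65 = (33*√203)*65 = 2145*√203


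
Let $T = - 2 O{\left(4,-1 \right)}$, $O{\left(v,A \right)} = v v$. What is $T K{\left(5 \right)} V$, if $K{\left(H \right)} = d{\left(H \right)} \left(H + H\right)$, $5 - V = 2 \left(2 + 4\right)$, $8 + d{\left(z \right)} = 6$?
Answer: $-4480$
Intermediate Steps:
$O{\left(v,A \right)} = v^{2}$
$T = -32$ ($T = - 2 \cdot 4^{2} = \left(-2\right) 16 = -32$)
$d{\left(z \right)} = -2$ ($d{\left(z \right)} = -8 + 6 = -2$)
$V = -7$ ($V = 5 - 2 \left(2 + 4\right) = 5 - 2 \cdot 6 = 5 - 12 = -7$)
$K{\left(H \right)} = - 4 H$ ($K{\left(H \right)} = - 2 \left(H + H\right) = - 2 \cdot 2 H = - 4 H$)
$T K{\left(5 \right)} V = - 32 \left(\left(-4\right) 5\right) \left(-7\right) = \left(-32\right) \left(-20\right) \left(-7\right) = 640 \left(-7\right) = -4480$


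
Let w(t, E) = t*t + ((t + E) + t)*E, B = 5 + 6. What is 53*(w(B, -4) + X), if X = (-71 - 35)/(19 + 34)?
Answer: 2491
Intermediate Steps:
X = -2 (X = -106/53 = -106*1/53 = -2)
B = 11
w(t, E) = t**2 + E*(E + 2*t) (w(t, E) = t**2 + ((E + t) + t)*E = t**2 + (E + 2*t)*E = t**2 + E*(E + 2*t))
53*(w(B, -4) + X) = 53*(((-4)**2 + 11**2 + 2*(-4)*11) - 2) = 53*((16 + 121 - 88) - 2) = 53*(49 - 2) = 53*47 = 2491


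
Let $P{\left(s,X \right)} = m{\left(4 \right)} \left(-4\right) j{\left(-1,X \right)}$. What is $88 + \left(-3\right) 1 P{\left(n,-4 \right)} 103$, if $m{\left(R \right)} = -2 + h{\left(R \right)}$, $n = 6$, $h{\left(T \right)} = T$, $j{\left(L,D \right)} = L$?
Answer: $-2384$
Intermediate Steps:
$m{\left(R \right)} = -2 + R$
$P{\left(s,X \right)} = 8$ ($P{\left(s,X \right)} = \left(-2 + 4\right) \left(-4\right) \left(-1\right) = 2 \left(-4\right) \left(-1\right) = \left(-8\right) \left(-1\right) = 8$)
$88 + \left(-3\right) 1 P{\left(n,-4 \right)} 103 = 88 + \left(-3\right) 1 \cdot 8 \cdot 103 = 88 + \left(-3\right) 8 \cdot 103 = 88 - 2472 = -2384$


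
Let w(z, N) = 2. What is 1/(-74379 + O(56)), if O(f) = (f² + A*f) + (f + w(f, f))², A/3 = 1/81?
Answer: -27/1832677 ≈ -1.4733e-5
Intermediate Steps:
A = 1/27 (A = 3/81 = 3*(1/81) = 1/27 ≈ 0.037037)
O(f) = f² + (2 + f)² + f/27 (O(f) = (f² + f/27) + (f + 2)² = (f² + f/27) + (2 + f)² = f² + (2 + f)² + f/27)
1/(-74379 + O(56)) = 1/(-74379 + (4 + 2*56² + (109/27)*56)) = 1/(-74379 + (4 + 2*3136 + 6104/27)) = 1/(-74379 + (4 + 6272 + 6104/27)) = 1/(-74379 + 175556/27) = 1/(-1832677/27) = -27/1832677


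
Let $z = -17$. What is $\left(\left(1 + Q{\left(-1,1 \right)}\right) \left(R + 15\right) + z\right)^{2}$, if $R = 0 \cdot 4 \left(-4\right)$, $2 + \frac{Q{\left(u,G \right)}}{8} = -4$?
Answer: $521284$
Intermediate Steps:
$Q{\left(u,G \right)} = -48$ ($Q{\left(u,G \right)} = -16 + 8 \left(-4\right) = -16 - 32 = -48$)
$R = 0$ ($R = 0 \left(-4\right) = 0$)
$\left(\left(1 + Q{\left(-1,1 \right)}\right) \left(R + 15\right) + z\right)^{2} = \left(\left(1 - 48\right) \left(0 + 15\right) - 17\right)^{2} = \left(\left(-47\right) 15 - 17\right)^{2} = \left(-705 - 17\right)^{2} = \left(-722\right)^{2} = 521284$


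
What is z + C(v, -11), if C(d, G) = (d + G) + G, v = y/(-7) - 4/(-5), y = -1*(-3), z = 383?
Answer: 12648/35 ≈ 361.37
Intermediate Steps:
y = 3
v = 13/35 (v = 3/(-7) - 4/(-5) = 3*(-1/7) - 4*(-1/5) = -3/7 + 4/5 = 13/35 ≈ 0.37143)
C(d, G) = d + 2*G (C(d, G) = (G + d) + G = d + 2*G)
z + C(v, -11) = 383 + (13/35 + 2*(-11)) = 383 + (13/35 - 22) = 383 - 757/35 = 12648/35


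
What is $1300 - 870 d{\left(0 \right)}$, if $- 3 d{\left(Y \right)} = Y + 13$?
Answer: $5070$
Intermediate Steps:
$d{\left(Y \right)} = - \frac{13}{3} - \frac{Y}{3}$ ($d{\left(Y \right)} = - \frac{Y + 13}{3} = - \frac{13 + Y}{3} = - \frac{13}{3} - \frac{Y}{3}$)
$1300 - 870 d{\left(0 \right)} = 1300 - 870 \left(- \frac{13}{3} - 0\right) = 1300 - 870 \left(- \frac{13}{3} + 0\right) = 1300 - -3770 = 1300 + 3770 = 5070$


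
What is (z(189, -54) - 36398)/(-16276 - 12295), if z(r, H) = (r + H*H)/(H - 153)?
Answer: 36413/28571 ≈ 1.2745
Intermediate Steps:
z(r, H) = (r + H²)/(-153 + H)
(z(189, -54) - 36398)/(-16276 - 12295) = ((189 + (-54)²)/(-153 - 54) - 36398)/(-16276 - 12295) = ((189 + 2916)/(-207) - 36398)/(-28571) = (-1/207*3105 - 36398)*(-1/28571) = (-15 - 36398)*(-1/28571) = -36413*(-1/28571) = 36413/28571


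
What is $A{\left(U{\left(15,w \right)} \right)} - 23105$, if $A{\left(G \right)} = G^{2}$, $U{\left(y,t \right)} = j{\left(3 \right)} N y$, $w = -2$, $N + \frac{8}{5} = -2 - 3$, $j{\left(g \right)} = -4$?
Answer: $133711$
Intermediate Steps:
$N = - \frac{33}{5}$ ($N = - \frac{8}{5} - 5 = - \frac{33}{5} \approx -6.6$)
$U{\left(y,t \right)} = \frac{132 y}{5}$ ($U{\left(y,t \right)} = \left(-4\right) \left(- \frac{33}{5}\right) y = \frac{132 y}{5}$)
$A{\left(U{\left(15,w \right)} \right)} - 23105 = \left(\frac{132}{5} \cdot 15\right)^{2} - 23105 = 396^{2} - 23105 = 156816 - 23105 = 133711$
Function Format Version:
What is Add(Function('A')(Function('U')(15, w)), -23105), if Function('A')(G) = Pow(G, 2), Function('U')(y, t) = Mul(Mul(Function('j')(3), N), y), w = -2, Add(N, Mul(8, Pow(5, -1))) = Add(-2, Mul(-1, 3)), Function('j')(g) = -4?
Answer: 133711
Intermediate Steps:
N = Rational(-33, 5) (N = Add(Rational(-8, 5), Add(-2, Mul(-1, 3))) = Add(Rational(-8, 5), Add(-2, -3)) = Add(Rational(-8, 5), -5) = Rational(-33, 5) ≈ -6.6000)
Function('U')(y, t) = Mul(Rational(132, 5), y) (Function('U')(y, t) = Mul(Mul(-4, Rational(-33, 5)), y) = Mul(Rational(132, 5), y))
Add(Function('A')(Function('U')(15, w)), -23105) = Add(Pow(Mul(Rational(132, 5), 15), 2), -23105) = Add(Pow(396, 2), -23105) = Add(156816, -23105) = 133711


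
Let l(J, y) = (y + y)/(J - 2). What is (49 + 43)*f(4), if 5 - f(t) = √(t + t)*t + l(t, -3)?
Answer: 736 - 736*√2 ≈ -304.86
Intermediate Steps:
l(J, y) = 2*y/(-2 + J) (l(J, y) = (2*y)/(-2 + J) = 2*y/(-2 + J))
f(t) = 5 + 6/(-2 + t) - √2*t^(3/2) (f(t) = 5 - (√(t + t)*t + 2*(-3)/(-2 + t)) = 5 - (√(2*t)*t - 6/(-2 + t)) = 5 - ((√2*√t)*t - 6/(-2 + t)) = 5 - (√2*t^(3/2) - 6/(-2 + t)) = 5 - (-6/(-2 + t) + √2*t^(3/2)) = 5 + (6/(-2 + t) - √2*t^(3/2)) = 5 + 6/(-2 + t) - √2*t^(3/2))
(49 + 43)*f(4) = (49 + 43)*((6 + (-2 + 4)*(5 - √2*4^(3/2)))/(-2 + 4)) = 92*((6 + 2*(5 - 1*√2*8))/2) = 92*((6 + 2*(5 - 8*√2))/2) = 92*((6 + (10 - 16*√2))/2) = 92*((16 - 16*√2)/2) = 92*(8 - 8*√2) = 736 - 736*√2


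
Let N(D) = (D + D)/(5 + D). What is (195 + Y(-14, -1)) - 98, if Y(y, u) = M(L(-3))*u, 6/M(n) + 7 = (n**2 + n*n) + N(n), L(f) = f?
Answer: 385/4 ≈ 96.250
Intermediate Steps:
N(D) = 2*D/(5 + D) (N(D) = (2*D)/(5 + D) = 2*D/(5 + D))
M(n) = 6/(-7 + 2*n**2 + 2*n/(5 + n)) (M(n) = 6/(-7 + ((n**2 + n*n) + 2*n/(5 + n))) = 6/(-7 + ((n**2 + n**2) + 2*n/(5 + n))) = 6/(-7 + (2*n**2 + 2*n/(5 + n))) = 6/(-7 + 2*n**2 + 2*n/(5 + n)))
Y(y, u) = 3*u/4 (Y(y, u) = (6*(5 - 3)/(2*(-3) + (-7 + 2*(-3)**2)*(5 - 3)))*u = (6*2/(-6 + (-7 + 2*9)*2))*u = (6*2/(-6 + (-7 + 18)*2))*u = (6*2/(-6 + 11*2))*u = (6*2/(-6 + 22))*u = (6*2/16)*u = (6*(1/16)*2)*u = 3*u/4)
(195 + Y(-14, -1)) - 98 = (195 + (3/4)*(-1)) - 98 = (195 - 3/4) - 98 = 777/4 - 98 = 385/4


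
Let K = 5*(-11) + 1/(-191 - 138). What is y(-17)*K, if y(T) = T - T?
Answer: 0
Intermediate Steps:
y(T) = 0
K = -18096/329 (K = -55 + 1/(-329) = -55 - 1/329 = -18096/329 ≈ -55.003)
y(-17)*K = 0*(-18096/329) = 0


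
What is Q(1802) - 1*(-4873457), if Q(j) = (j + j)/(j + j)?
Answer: 4873458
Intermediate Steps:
Q(j) = 1 (Q(j) = (2*j)/((2*j)) = (2*j)*(1/(2*j)) = 1)
Q(1802) - 1*(-4873457) = 1 - 1*(-4873457) = 1 + 4873457 = 4873458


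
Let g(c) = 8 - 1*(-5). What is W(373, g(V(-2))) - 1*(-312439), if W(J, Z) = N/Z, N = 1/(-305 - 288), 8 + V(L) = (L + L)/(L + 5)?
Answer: 2408592250/7709 ≈ 3.1244e+5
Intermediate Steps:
V(L) = -8 + 2*L/(5 + L) (V(L) = -8 + (L + L)/(L + 5) = -8 + (2*L)/(5 + L) = -8 + 2*L/(5 + L))
g(c) = 13 (g(c) = 8 + 5 = 13)
N = -1/593 (N = 1/(-593) = -1/593 ≈ -0.0016863)
W(J, Z) = -1/(593*Z)
W(373, g(V(-2))) - 1*(-312439) = -1/593/13 - 1*(-312439) = -1/593*1/13 + 312439 = -1/7709 + 312439 = 2408592250/7709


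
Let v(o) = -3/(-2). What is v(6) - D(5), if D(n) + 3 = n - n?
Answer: 9/2 ≈ 4.5000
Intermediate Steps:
D(n) = -3 (D(n) = -3 + (n - n) = -3 + 0 = -3)
v(o) = 3/2 (v(o) = -3*(-½) = 3/2)
v(6) - D(5) = 3/2 - 1*(-3) = 3/2 + 3 = 9/2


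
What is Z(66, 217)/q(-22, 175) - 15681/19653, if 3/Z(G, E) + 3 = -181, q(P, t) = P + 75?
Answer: -50993357/63885352 ≈ -0.79820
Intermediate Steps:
q(P, t) = 75 + P
Z(G, E) = -3/184 (Z(G, E) = 3/(-3 - 181) = 3/(-184) = 3*(-1/184) = -3/184)
Z(66, 217)/q(-22, 175) - 15681/19653 = -3/(184*(75 - 22)) - 15681/19653 = -3/184/53 - 15681*1/19653 = -3/184*1/53 - 5227/6551 = -3/9752 - 5227/6551 = -50993357/63885352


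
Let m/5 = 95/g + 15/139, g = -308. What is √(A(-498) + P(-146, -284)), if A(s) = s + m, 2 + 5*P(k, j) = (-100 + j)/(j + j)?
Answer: 3*I*√3203453857451155/7599130 ≈ 22.344*I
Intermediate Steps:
P(k, j) = -⅖ + (-100 + j)/(10*j) (P(k, j) = -⅖ + ((-100 + j)/(j + j))/5 = -⅖ + ((-100 + j)/((2*j)))/5 = -⅖ + ((-100 + j)*(1/(2*j)))/5 = -⅖ + ((-100 + j)/(2*j))/5 = -⅖ + (-100 + j)/(10*j))
m = -42925/42812 (m = 5*(95/(-308) + 15/139) = 5*(95*(-1/308) + 15*(1/139)) = 5*(-95/308 + 15/139) = 5*(-8585/42812) = -42925/42812 ≈ -1.0026)
A(s) = -42925/42812 + s (A(s) = s - 42925/42812 = -42925/42812 + s)
√(A(-498) + P(-146, -284)) = √((-42925/42812 - 498) + (-3/10 - 10/(-284))) = √(-21363301/42812 + (-3/10 - 10*(-1/284))) = √(-21363301/42812 + (-3/10 + 5/142)) = √(-21363301/42812 - 94/355) = √(-7587996183/15198260) = 3*I*√3203453857451155/7599130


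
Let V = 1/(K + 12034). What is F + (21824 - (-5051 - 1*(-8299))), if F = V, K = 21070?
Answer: 614939905/33104 ≈ 18576.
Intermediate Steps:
V = 1/33104 (V = 1/(21070 + 12034) = 1/33104 ≈ 3.0208e-5)
F = 1/33104 ≈ 3.0208e-5
F + (21824 - (-5051 - 1*(-8299))) = 1/33104 + (21824 - (-5051 - 1*(-8299))) = 1/33104 + (21824 - (-5051 + 8299)) = 1/33104 + (21824 - 1*3248) = 1/33104 + (21824 - 3248) = 1/33104 + 18576 = 614939905/33104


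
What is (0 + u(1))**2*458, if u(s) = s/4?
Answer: 229/8 ≈ 28.625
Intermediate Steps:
u(s) = s/4 (u(s) = s*(1/4) = s/4)
(0 + u(1))**2*458 = (0 + (1/4)*1)**2*458 = (0 + 1/4)**2*458 = (1/4)**2*458 = (1/16)*458 = 229/8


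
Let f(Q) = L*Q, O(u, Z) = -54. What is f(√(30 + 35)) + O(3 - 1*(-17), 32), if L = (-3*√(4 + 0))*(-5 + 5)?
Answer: -54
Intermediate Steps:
L = 0 (L = -3*√4*0 = -3*2*0 = -6*0 = 0)
f(Q) = 0 (f(Q) = 0*Q = 0)
f(√(30 + 35)) + O(3 - 1*(-17), 32) = 0 - 54 = -54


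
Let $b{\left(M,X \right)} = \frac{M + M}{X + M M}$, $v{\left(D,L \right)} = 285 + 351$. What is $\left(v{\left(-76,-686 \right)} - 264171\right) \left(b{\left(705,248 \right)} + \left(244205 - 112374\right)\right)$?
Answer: $- \frac{17276300004875055}{497273} \approx -3.4742 \cdot 10^{10}$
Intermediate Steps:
$v{\left(D,L \right)} = 636$
$b{\left(M,X \right)} = \frac{2 M}{X + M^{2}}$
$\left(v{\left(-76,-686 \right)} - 264171\right) \left(b{\left(705,248 \right)} + \left(244205 - 112374\right)\right) = \left(636 - 264171\right) \left(2 \cdot 705 \frac{1}{248 + 705^{2}} + \left(244205 - 112374\right)\right) = - 263535 \left(2 \cdot 705 \frac{1}{248 + 497025} + 131831\right) = - 263535 \left(2 \cdot 705 \cdot \frac{1}{497273} + 131831\right) = - 263535 \left(\frac{1410}{497273} + 131831\right) = \left(-263535\right) \frac{65555998273}{497273} = - \frac{17276300004875055}{497273}$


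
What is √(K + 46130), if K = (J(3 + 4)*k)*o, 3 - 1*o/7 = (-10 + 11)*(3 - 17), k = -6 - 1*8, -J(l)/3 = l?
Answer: 2*√20279 ≈ 284.81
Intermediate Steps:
J(l) = -3*l
k = -14 (k = -6 - 8 = -14)
o = 119 (o = 21 - 7*(-10 + 11)*(3 - 17) = 21 - 7*(-14) = 21 + 98 = 119)
K = 34986 (K = (-3*(3 + 4)*(-14))*119 = (-3*7*(-14))*119 = -21*(-14)*119 = 294*119 = 34986)
√(K + 46130) = √(34986 + 46130) = √81116 = 2*√20279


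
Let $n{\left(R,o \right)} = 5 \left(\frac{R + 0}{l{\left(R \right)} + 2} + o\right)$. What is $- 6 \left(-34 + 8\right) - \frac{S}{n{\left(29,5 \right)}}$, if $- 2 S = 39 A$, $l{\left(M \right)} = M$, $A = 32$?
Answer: $\frac{20358}{115} \approx 177.03$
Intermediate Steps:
$n{\left(R,o \right)} = 5 o + \frac{5 R}{2 + R}$ ($n{\left(R,o \right)} = 5 \left(\frac{R + 0}{R + 2} + o\right) = 5 \left(\frac{R}{2 + R} + o\right) = 5 \left(o + \frac{R}{2 + R}\right) = 5 o + \frac{5 R}{2 + R}$)
$S = -624$ ($S = - \frac{39 \cdot 32}{2} = \left(- \frac{1}{2}\right) 1248 = -624$)
$- 6 \left(-34 + 8\right) - \frac{S}{n{\left(29,5 \right)}} = - 6 \left(-34 + 8\right) - - \frac{624}{5 \frac{1}{2 + 29} \left(29 + 2 \cdot 5 + 29 \cdot 5\right)} = \left(-6\right) \left(-26\right) - - \frac{624}{5 \cdot \frac{1}{31} \left(29 + 10 + 145\right)} = 156 - - \frac{624}{5 \cdot \frac{1}{31} \cdot 184} = 156 - - \frac{624}{\frac{920}{31}} = 156 - \left(-624\right) \frac{31}{920} = 156 - - \frac{2418}{115} = 156 + \frac{2418}{115} = \frac{20358}{115}$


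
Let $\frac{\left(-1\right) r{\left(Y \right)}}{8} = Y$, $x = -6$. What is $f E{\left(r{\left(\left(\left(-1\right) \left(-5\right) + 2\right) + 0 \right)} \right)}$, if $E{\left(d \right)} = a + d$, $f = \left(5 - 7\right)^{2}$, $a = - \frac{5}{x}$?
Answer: $- \frac{662}{3} \approx -220.67$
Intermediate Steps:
$r{\left(Y \right)} = - 8 Y$
$a = \frac{5}{6}$ ($a = - \frac{5}{-6} = \left(-5\right) \left(- \frac{1}{6}\right) = \frac{5}{6} \approx 0.83333$)
$f = 4$ ($f = \left(-2\right)^{2} = 4$)
$E{\left(d \right)} = \frac{5}{6} + d$
$f E{\left(r{\left(\left(\left(-1\right) \left(-5\right) + 2\right) + 0 \right)} \right)} = 4 \left(\frac{5}{6} - 8 \left(\left(\left(-1\right) \left(-5\right) + 2\right) + 0\right)\right) = 4 \left(\frac{5}{6} - 8 \left(\left(5 + 2\right) + 0\right)\right) = 4 \left(\frac{5}{6} - 8 \left(7 + 0\right)\right) = 4 \left(\frac{5}{6} - 56\right) = 4 \left(- \frac{331}{6}\right) = - \frac{662}{3}$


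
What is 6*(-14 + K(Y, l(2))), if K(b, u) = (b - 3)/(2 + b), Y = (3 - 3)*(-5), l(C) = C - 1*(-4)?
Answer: -93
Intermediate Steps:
l(C) = 4 + C (l(C) = C + 4 = 4 + C)
Y = 0 (Y = 0*(-5) = 0)
K(b, u) = (-3 + b)/(2 + b)
6*(-14 + K(Y, l(2))) = 6*(-14 + (-3 + 0)/(2 + 0)) = 6*(-14 - 3/2) = 6*(-31/2) = -93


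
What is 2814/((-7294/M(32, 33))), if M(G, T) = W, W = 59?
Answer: -11859/521 ≈ -22.762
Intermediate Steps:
M(G, T) = 59
2814/((-7294/M(32, 33))) = 2814/((-7294/59)) = 2814/((-7294*1/59)) = 2814/(-7294/59) = 2814*(-59/7294) = -11859/521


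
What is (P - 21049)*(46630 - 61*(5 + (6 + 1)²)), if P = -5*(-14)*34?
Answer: -809039784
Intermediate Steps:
P = 2380 (P = 70*34 = 2380)
(P - 21049)*(46630 - 61*(5 + (6 + 1)²)) = (2380 - 21049)*(46630 - 61*(5 + (6 + 1)²)) = -18669*(46630 - 61*(5 + 7²)) = -18669*(46630 - 61*(5 + 49)) = -18669*(46630 - 61*54) = -18669*(46630 - 3294) = -18669*43336 = -809039784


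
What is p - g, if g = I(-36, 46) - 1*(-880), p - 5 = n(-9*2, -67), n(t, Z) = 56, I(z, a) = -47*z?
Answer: -2511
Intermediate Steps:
p = 61 (p = 5 + 56 = 61)
g = 2572 (g = -47*(-36) - 1*(-880) = 1692 + 880 = 2572)
p - g = 61 - 1*2572 = 61 - 2572 = -2511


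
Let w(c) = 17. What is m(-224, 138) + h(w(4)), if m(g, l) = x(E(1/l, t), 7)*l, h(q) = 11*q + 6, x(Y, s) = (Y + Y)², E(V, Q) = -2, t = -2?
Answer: 2401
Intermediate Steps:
x(Y, s) = 4*Y² (x(Y, s) = (2*Y)² = 4*Y²)
h(q) = 6 + 11*q
m(g, l) = 16*l (m(g, l) = (4*(-2)²)*l = (4*4)*l = 16*l)
m(-224, 138) + h(w(4)) = 16*138 + (6 + 11*17) = 2208 + (6 + 187) = 2208 + 193 = 2401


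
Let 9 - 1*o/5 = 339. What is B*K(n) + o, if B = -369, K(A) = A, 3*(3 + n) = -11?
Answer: 810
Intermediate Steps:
n = -20/3 (n = -3 + (⅓)*(-11) = -3 - 11/3 = -20/3 ≈ -6.6667)
o = -1650 (o = 45 - 5*339 = 45 - 1695 = -1650)
B*K(n) + o = -369*(-20/3) - 1650 = 2460 - 1650 = 810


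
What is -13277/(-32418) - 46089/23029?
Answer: -1188357169/746554122 ≈ -1.5918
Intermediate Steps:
-13277/(-32418) - 46089/23029 = -13277*(-1/32418) - 46089*1/23029 = 13277/32418 - 46089/23029 = -1188357169/746554122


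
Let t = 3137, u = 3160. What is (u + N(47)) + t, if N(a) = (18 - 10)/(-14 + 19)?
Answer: 31493/5 ≈ 6298.6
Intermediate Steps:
N(a) = 8/5
(u + N(47)) + t = (3160 + 8/5) + 3137 = 15808/5 + 3137 = 31493/5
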